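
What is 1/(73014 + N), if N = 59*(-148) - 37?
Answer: 1/64245 ≈ 1.5565e-5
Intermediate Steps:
N = -8769 (N = -8732 - 37 = -8769)
1/(73014 + N) = 1/(73014 - 8769) = 1/64245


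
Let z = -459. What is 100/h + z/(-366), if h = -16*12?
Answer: 2147/2928 ≈ 0.73326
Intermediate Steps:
h = -192
100/h + z/(-366) = 100/(-192) - 459/(-366) = 100*(-1/192) - 459*(-1/366) = -25/48 + 153/122 = 2147/2928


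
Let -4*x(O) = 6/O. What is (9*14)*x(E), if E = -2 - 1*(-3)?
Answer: -189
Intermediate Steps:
E = 1 (E = -2 + 3 = 1)
x(O) = -3/(2*O)
(9*14)*x(E) = (9*14)*(-3/2/1) = 126*(-3/2*1) = 126*(-3/2) = -189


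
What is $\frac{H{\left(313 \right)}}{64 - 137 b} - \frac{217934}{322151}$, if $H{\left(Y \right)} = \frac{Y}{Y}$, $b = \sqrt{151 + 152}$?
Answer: $- \frac{1238520143538}{1830755461561} - \frac{137 \sqrt{303}}{5682911} \approx -0.67693$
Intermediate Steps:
$b = \sqrt{303} \approx 17.407$
$H{\left(Y \right)} = 1$
$\frac{H{\left(313 \right)}}{64 - 137 b} - \frac{217934}{322151} = 1 \frac{1}{64 - 137 \sqrt{303}} - \frac{217934}{322151} = \frac{1}{64 - 137 \sqrt{303}} - \frac{217934}{322151} = - \frac{217934}{322151} + \frac{1}{64 - 137 \sqrt{303}}$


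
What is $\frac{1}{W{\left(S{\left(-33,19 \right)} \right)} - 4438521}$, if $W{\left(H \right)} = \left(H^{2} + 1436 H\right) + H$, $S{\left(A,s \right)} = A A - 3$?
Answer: $- \frac{1}{1698543} \approx -5.8874 \cdot 10^{-7}$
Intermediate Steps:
$S{\left(A,s \right)} = -3 + A^{2}$ ($S{\left(A,s \right)} = A^{2} - 3 = -3 + A^{2}$)
$W{\left(H \right)} = H^{2} + 1437 H$
$\frac{1}{W{\left(S{\left(-33,19 \right)} \right)} - 4438521} = \frac{1}{\left(-3 + \left(-33\right)^{2}\right) \left(1437 - \left(3 - \left(-33\right)^{2}\right)\right) - 4438521} = \frac{1}{\left(-3 + 1089\right) \left(1437 + \left(-3 + 1089\right)\right) - 4438521} = \frac{1}{1086 \left(1437 + 1086\right) - 4438521} = \frac{1}{1086 \cdot 2523 - 4438521} = \frac{1}{2739978 - 4438521} = \frac{1}{-1698543} = - \frac{1}{1698543}$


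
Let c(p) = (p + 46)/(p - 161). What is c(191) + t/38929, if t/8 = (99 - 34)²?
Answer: 3413391/389290 ≈ 8.7682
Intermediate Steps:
t = 33800 (t = 8*(99 - 34)² = 8*65² = 8*4225 = 33800)
c(p) = (46 + p)/(-161 + p)
c(191) + t/38929 = (46 + 191)/(-161 + 191) + 33800/38929 = 237/30 + 33800*(1/38929) = (1/30)*237 + 33800/38929 = 79/10 + 33800/38929 = 3413391/389290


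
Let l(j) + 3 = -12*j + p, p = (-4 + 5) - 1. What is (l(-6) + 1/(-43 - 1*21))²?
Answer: 19492225/4096 ≈ 4758.8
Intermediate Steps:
p = 0 (p = 1 - 1 = 0)
l(j) = -3 - 12*j (l(j) = -3 + (-12*j + 0) = -3 - 12*j)
(l(-6) + 1/(-43 - 1*21))² = ((-3 - 12*(-6)) + 1/(-43 - 1*21))² = ((-3 + 72) + 1/(-43 - 21))² = (69 + 1/(-64))² = (69 - 1/64)² = (4415/64)² = 19492225/4096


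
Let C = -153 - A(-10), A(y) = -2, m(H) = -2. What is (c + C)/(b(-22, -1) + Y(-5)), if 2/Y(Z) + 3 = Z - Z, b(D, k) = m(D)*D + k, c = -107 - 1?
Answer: -777/127 ≈ -6.1181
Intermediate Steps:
c = -108
b(D, k) = k - 2*D (b(D, k) = -2*D + k = k - 2*D)
Y(Z) = -2/3 (Y(Z) = 2/(-3 + (Z - Z)) = 2/(-3 + 0) = 2/(-3) = 2*(-1/3) = -2/3)
C = -151 (C = -153 - 1*(-2) = -153 + 2 = -151)
(c + C)/(b(-22, -1) + Y(-5)) = (-108 - 151)/((-1 - 2*(-22)) - 2/3) = -259/((-1 + 44) - 2/3) = -259/(43 - 2/3) = -259/127/3 = -259*3/127 = -777/127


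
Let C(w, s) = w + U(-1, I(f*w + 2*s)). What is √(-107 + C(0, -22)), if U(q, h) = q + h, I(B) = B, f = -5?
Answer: 2*I*√38 ≈ 12.329*I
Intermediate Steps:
U(q, h) = h + q
C(w, s) = -1 - 4*w + 2*s (C(w, s) = w + ((-5*w + 2*s) - 1) = w + (-1 - 5*w + 2*s) = -1 - 4*w + 2*s)
√(-107 + C(0, -22)) = √(-107 + (-1 - 4*0 + 2*(-22))) = √(-107 + (-1 + 0 - 44)) = √(-107 - 45) = √(-152) = 2*I*√38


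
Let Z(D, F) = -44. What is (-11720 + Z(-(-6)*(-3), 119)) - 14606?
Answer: -26370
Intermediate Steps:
(-11720 + Z(-(-6)*(-3), 119)) - 14606 = (-11720 - 44) - 14606 = -11764 - 14606 = -26370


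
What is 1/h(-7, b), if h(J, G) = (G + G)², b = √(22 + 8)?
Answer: 1/120 ≈ 0.0083333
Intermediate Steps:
b = √30 ≈ 5.4772
h(J, G) = 4*G² (h(J, G) = (2*G)² = 4*G²)
1/h(-7, b) = 1/(4*(√30)²) = 1/(4*30) = 1/120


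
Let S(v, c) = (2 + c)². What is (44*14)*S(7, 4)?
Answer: 22176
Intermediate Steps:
(44*14)*S(7, 4) = (44*14)*(2 + 4)² = 616*6² = 616*36 = 22176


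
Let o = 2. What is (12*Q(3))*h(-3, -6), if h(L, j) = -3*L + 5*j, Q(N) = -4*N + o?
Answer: 2520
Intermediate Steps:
Q(N) = 2 - 4*N (Q(N) = -4*N + 2 = 2 - 4*N)
(12*Q(3))*h(-3, -6) = (12*(2 - 4*3))*(-3*(-3) + 5*(-6)) = (12*(2 - 12))*(9 - 30) = (12*(-10))*(-21) = -120*(-21) = 2520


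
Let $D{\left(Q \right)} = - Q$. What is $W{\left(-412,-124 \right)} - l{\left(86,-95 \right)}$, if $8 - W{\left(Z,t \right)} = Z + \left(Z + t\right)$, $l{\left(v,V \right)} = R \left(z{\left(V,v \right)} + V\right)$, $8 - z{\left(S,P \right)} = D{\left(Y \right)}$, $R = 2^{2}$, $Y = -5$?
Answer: $1324$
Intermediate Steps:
$R = 4$
$z{\left(S,P \right)} = 3$ ($z{\left(S,P \right)} = 8 - \left(-1\right) \left(-5\right) = 8 - 5 = 3$)
$l{\left(v,V \right)} = 12 + 4 V$ ($l{\left(v,V \right)} = 4 \left(3 + V\right) = 12 + 4 V$)
$W{\left(Z,t \right)} = 8 - t - 2 Z$ ($W{\left(Z,t \right)} = 8 - \left(Z + \left(Z + t\right)\right) = 8 - \left(t + 2 Z\right) = 8 - t - 2 Z$)
$W{\left(-412,-124 \right)} - l{\left(86,-95 \right)} = \left(8 - -124 - -824\right) - \left(12 + 4 \left(-95\right)\right) = \left(8 + 124 + 824\right) - \left(12 - 380\right) = 956 - -368 = 956 + 368 = 1324$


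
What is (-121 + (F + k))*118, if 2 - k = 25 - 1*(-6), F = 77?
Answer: -8614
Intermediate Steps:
k = -29 (k = 2 - (25 - 1*(-6)) = 2 - (25 + 6) = 2 - 1*31 = 2 - 31 = -29)
(-121 + (F + k))*118 = (-121 + (77 - 29))*118 = (-121 + 48)*118 = -73*118 = -8614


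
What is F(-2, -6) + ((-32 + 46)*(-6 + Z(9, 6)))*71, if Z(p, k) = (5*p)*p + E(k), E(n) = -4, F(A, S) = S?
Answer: 392624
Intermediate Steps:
Z(p, k) = -4 + 5*p² (Z(p, k) = (5*p)*p - 4 = 5*p² - 4 = -4 + 5*p²)
F(-2, -6) + ((-32 + 46)*(-6 + Z(9, 6)))*71 = -6 + ((-32 + 46)*(-6 + (-4 + 5*9²)))*71 = -6 + (14*(-6 + (-4 + 5*81)))*71 = -6 + (14*(-6 + (-4 + 405)))*71 = -6 + (14*(-6 + 401))*71 = -6 + (14*395)*71 = -6 + 5530*71 = -6 + 392630 = 392624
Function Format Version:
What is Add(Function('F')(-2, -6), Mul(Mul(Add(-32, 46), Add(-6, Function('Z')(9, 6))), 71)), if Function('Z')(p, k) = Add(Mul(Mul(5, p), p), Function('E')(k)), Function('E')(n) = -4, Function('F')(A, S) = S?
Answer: 392624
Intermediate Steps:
Function('Z')(p, k) = Add(-4, Mul(5, Pow(p, 2))) (Function('Z')(p, k) = Add(Mul(Mul(5, p), p), -4) = Add(Mul(5, Pow(p, 2)), -4) = Add(-4, Mul(5, Pow(p, 2))))
Add(Function('F')(-2, -6), Mul(Mul(Add(-32, 46), Add(-6, Function('Z')(9, 6))), 71)) = Add(-6, Mul(Mul(Add(-32, 46), Add(-6, Add(-4, Mul(5, Pow(9, 2))))), 71)) = Add(-6, Mul(Mul(14, Add(-6, Add(-4, Mul(5, 81)))), 71)) = Add(-6, Mul(Mul(14, Add(-6, Add(-4, 405))), 71)) = Add(-6, Mul(Mul(14, Add(-6, 401)), 71)) = Add(-6, Mul(Mul(14, 395), 71)) = Add(-6, Mul(5530, 71)) = Add(-6, 392630) = 392624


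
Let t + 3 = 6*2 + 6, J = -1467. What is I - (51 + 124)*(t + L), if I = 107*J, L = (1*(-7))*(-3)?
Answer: -163269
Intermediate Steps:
t = 15 (t = -3 + (6*2 + 6) = -3 + (12 + 6) = -3 + 18 = 15)
L = 21 (L = -7*(-3) = 21)
I = -156969 (I = 107*(-1467) = -156969)
I - (51 + 124)*(t + L) = -156969 - (51 + 124)*(15 + 21) = -156969 - 175*36 = -156969 - 1*6300 = -156969 - 6300 = -163269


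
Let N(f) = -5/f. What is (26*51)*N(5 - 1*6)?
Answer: 6630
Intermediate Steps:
(26*51)*N(5 - 1*6) = (26*51)*(-5/(5 - 1*6)) = 1326*(-5/(5 - 6)) = 1326*(-5/(-1)) = 1326*(-5*(-1)) = 1326*5 = 6630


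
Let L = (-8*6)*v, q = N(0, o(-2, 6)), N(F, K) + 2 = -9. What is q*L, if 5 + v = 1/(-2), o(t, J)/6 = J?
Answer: -2904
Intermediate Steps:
o(t, J) = 6*J
N(F, K) = -11 (N(F, K) = -2 - 9 = -11)
q = -11
v = -11/2 (v = -5 + 1/(-2) = -5 - ½ = -11/2 ≈ -5.5000)
L = 264 (L = -8*6*(-11/2) = -48*(-11/2) = 264)
q*L = -11*264 = -2904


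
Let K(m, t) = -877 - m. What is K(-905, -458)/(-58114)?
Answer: -2/4151 ≈ -0.00048181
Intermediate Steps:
K(-905, -458)/(-58114) = (-877 - 1*(-905))/(-58114) = (-877 + 905)*(-1/58114) = 28*(-1/58114) = -2/4151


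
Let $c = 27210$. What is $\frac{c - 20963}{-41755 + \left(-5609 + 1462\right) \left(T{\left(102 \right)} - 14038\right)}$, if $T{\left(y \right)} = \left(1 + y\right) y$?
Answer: $\frac{6247}{14605449} \approx 0.00042772$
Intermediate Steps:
$T{\left(y \right)} = y \left(1 + y\right)$
$\frac{c - 20963}{-41755 + \left(-5609 + 1462\right) \left(T{\left(102 \right)} - 14038\right)} = \frac{27210 - 20963}{-41755 + \left(-5609 + 1462\right) \left(102 \left(1 + 102\right) - 14038\right)} = \frac{6247}{-41755 - 4147 \left(102 \cdot 103 - 14038\right)} = \frac{6247}{-41755 - 4147 \left(10506 - 14038\right)} = \frac{6247}{-41755 - -14647204} = \frac{6247}{-41755 + 14647204} = \frac{6247}{14605449}$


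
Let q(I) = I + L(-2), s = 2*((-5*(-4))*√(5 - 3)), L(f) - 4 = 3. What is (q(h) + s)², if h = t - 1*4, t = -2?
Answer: 3201 + 80*√2 ≈ 3314.1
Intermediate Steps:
L(f) = 7 (L(f) = 4 + 3 = 7)
s = 40*√2 (s = 2*(20*√2) = 40*√2 ≈ 56.569)
h = -6 (h = -2 - 1*4 = -2 - 4 = -6)
q(I) = 7 + I (q(I) = I + 7 = 7 + I)
(q(h) + s)² = ((7 - 6) + 40*√2)² = (1 + 40*√2)²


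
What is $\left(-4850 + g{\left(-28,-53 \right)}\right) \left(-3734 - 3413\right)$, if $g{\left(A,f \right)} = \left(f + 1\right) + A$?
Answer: $35234710$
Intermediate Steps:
$g{\left(A,f \right)} = 1 + A + f$ ($g{\left(A,f \right)} = \left(1 + f\right) + A = 1 + A + f$)
$\left(-4850 + g{\left(-28,-53 \right)}\right) \left(-3734 - 3413\right) = \left(-4850 - 80\right) \left(-3734 - 3413\right) = \left(-4850 - 80\right) \left(-7147\right) = \left(-4930\right) \left(-7147\right) = 35234710$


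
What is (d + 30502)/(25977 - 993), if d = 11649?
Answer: 42151/24984 ≈ 1.6871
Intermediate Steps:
(d + 30502)/(25977 - 993) = (11649 + 30502)/(25977 - 993) = 42151/24984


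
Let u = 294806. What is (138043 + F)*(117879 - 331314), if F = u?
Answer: -92385126315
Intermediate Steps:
F = 294806
(138043 + F)*(117879 - 331314) = (138043 + 294806)*(117879 - 331314) = 432849*(-213435) = -92385126315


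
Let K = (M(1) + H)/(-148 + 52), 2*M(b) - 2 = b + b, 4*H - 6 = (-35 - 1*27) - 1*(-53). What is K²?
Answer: 25/147456 ≈ 0.00016954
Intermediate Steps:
H = -¾ (H = 3/2 + ((-35 - 1*27) - 1*(-53))/4 = 3/2 + ((-35 - 27) + 53)/4 = 3/2 + (-62 + 53)/4 = 3/2 + (¼)*(-9) = 3/2 - 9/4 = -¾ ≈ -0.75000)
M(b) = 1 + b (M(b) = 1 + (b + b)/2 = 1 + (2*b)/2 = 1 + b)
K = -5/384 (K = ((1 + 1) - ¾)/(-148 + 52) = (2 - ¾)/(-96) = (5/4)*(-1/96) = -5/384 ≈ -0.013021)
K² = (-5/384)² = 25/147456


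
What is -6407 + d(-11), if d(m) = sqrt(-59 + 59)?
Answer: -6407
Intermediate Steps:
d(m) = 0 (d(m) = sqrt(0) = 0)
-6407 + d(-11) = -6407 + 0 = -6407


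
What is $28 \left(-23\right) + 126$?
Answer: $-518$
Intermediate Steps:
$28 \left(-23\right) + 126 = -644 + 126 = -518$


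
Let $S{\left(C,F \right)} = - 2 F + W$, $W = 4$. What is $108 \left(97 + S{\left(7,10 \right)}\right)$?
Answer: $8748$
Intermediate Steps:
$S{\left(C,F \right)} = 4 - 2 F$ ($S{\left(C,F \right)} = - 2 F + 4 = 4 - 2 F$)
$108 \left(97 + S{\left(7,10 \right)}\right) = 108 \left(97 + \left(4 - 20\right)\right) = 108 \left(97 - 16\right) = 108 \cdot 81 = 8748$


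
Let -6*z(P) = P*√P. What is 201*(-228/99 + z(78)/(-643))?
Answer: -5092/11 + 2613*√78/643 ≈ -427.02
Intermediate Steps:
z(P) = -P^(3/2)/6 (z(P) = -P*√P/6 = -P^(3/2)/6)
201*(-228/99 + z(78)/(-643)) = 201*(-228/99 - 13*√78/(-643)) = 201*(-228*1/99 - 13*√78*(-1/643)) = 201*(-76/33 - 13*√78*(-1/643)) = 201*(-76/33 + 13*√78/643) = -5092/11 + 2613*√78/643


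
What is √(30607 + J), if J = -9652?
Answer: √20955 ≈ 144.76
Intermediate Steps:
√(30607 + J) = √(30607 - 9652) = √20955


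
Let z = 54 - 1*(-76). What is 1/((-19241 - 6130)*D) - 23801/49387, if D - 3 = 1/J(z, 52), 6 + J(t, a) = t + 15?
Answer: -252418326271/523752987186 ≈ -0.48194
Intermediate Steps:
z = 130 (z = 54 + 76 = 130)
J(t, a) = 9 + t (J(t, a) = -6 + (t + 15) = -6 + (15 + t) = 9 + t)
D = 418/139 (D = 3 + 1/(9 + 130) = 3 + 1/139 = 418/139 ≈ 3.0072)
1/((-19241 - 6130)*D) - 23801/49387 = 1/((-19241 - 6130)*(418/139)) - 23801/49387 = (139/418)/(-25371) - 23801*1/49387 = -1/25371*139/418 - 23801/49387 = -139/10605078 - 23801/49387 = -252418326271/523752987186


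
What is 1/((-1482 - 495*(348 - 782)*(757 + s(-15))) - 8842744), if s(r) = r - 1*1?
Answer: 1/150344804 ≈ 6.6514e-9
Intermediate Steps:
s(r) = -1 + r (s(r) = r - 1 = -1 + r)
1/((-1482 - 495*(348 - 782)*(757 + s(-15))) - 8842744) = 1/((-1482 - 495*(348 - 782)*(757 + (-1 - 15))) - 8842744) = 1/((-1482 - (-214830)*(757 - 16)) - 8842744) = 1/((-1482 - (-214830)*741) - 8842744) = 1/((-1482 - 495*(-321594)) - 8842744) = 1/((-1482 + 159189030) - 8842744) = 1/(159187548 - 8842744) = 1/150344804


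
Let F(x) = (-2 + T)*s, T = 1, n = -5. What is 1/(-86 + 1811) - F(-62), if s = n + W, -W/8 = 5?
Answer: -77624/1725 ≈ -44.999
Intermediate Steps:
W = -40 (W = -8*5 = -40)
s = -45 (s = -5 - 40 = -45)
F(x) = 45 (F(x) = (-2 + 1)*(-45) = -1*(-45) = 45)
1/(-86 + 1811) - F(-62) = 1/(-86 + 1811) - 1*45 = 1/1725 - 45 = -77624/1725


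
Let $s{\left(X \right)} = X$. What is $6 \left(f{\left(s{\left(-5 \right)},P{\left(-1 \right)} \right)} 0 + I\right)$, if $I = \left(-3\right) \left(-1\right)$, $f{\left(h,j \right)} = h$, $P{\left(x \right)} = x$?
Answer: $18$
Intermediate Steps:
$I = 3$
$6 \left(f{\left(s{\left(-5 \right)},P{\left(-1 \right)} \right)} 0 + I\right) = 6 \left(\left(-5\right) 0 + 3\right) = 6 \left(0 + 3\right) = 6 \cdot 3 = 18$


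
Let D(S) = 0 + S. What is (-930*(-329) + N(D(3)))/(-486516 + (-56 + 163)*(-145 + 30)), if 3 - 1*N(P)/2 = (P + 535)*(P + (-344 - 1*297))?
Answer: -992464/498821 ≈ -1.9896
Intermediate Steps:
D(S) = S
N(P) = 6 - 2*(-641 + P)*(535 + P) (N(P) = 6 - 2*(P + 535)*(P + (-344 - 1*297)) = 6 - 2*(535 + P)*(P + (-344 - 297)) = 6 - 2*(535 + P)*(P - 641) = 6 - 2*(535 + P)*(-641 + P) = 6 - 2*(-641 + P)*(535 + P))
(-930*(-329) + N(D(3)))/(-486516 + (-56 + 163)*(-145 + 30)) = (-930*(-329) + (685876 - 2*3² + 212*3))/(-486516 + (-56 + 163)*(-145 + 30)) = (305970 + (685876 - 2*9 + 636))/(-486516 + 107*(-115)) = (305970 + (685876 - 18 + 636))/(-486516 - 12305) = (305970 + 686494)/(-498821) = 992464*(-1/498821) = -992464/498821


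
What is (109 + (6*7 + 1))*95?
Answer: 14440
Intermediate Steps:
(109 + (6*7 + 1))*95 = (109 + (42 + 1))*95 = (109 + 43)*95 = 152*95 = 14440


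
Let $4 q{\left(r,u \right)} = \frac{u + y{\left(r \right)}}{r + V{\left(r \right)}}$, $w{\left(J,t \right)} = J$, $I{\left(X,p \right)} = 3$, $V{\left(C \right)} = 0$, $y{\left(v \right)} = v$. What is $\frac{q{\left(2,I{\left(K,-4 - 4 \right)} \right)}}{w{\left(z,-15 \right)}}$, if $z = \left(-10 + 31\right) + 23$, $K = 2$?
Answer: $\frac{5}{352} \approx 0.014205$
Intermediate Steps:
$z = 44$ ($z = 21 + 23 = 44$)
$q{\left(r,u \right)} = \frac{r + u}{4 r}$ ($q{\left(r,u \right)} = \frac{\left(u + r\right) \frac{1}{r + 0}}{4} = \frac{\left(r + u\right) \frac{1}{r}}{4} = \frac{\frac{1}{r} \left(r + u\right)}{4} = \frac{r + u}{4 r}$)
$\frac{q{\left(2,I{\left(K,-4 - 4 \right)} \right)}}{w{\left(z,-15 \right)}} = \frac{\frac{1}{4} \cdot \frac{1}{2} \left(2 + 3\right)}{44} = \frac{1}{4} \cdot \frac{1}{2} \cdot 5 \cdot \frac{1}{44} = \frac{5}{8} \cdot \frac{1}{44} = \frac{5}{352}$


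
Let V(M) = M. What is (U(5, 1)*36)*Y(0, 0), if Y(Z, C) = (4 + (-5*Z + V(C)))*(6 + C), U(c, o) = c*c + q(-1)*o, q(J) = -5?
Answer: 17280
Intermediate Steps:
U(c, o) = c² - 5*o (U(c, o) = c*c - 5*o = c² - 5*o)
Y(Z, C) = (6 + C)*(4 + C - 5*Z) (Y(Z, C) = (4 + (-5*Z + C))*(6 + C) = (4 + (C - 5*Z))*(6 + C) = (4 + C - 5*Z)*(6 + C) = (6 + C)*(4 + C - 5*Z))
(U(5, 1)*36)*Y(0, 0) = ((5² - 5*1)*36)*(24 + 0² - 30*0 + 10*0 - 5*0*0) = ((25 - 5)*36)*(24 + 0 + 0 + 0 + 0) = (20*36)*24 = 720*24 = 17280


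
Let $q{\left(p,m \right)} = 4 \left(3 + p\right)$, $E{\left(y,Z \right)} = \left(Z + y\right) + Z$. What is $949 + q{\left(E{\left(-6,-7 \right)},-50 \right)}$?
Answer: $881$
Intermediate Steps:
$E{\left(y,Z \right)} = y + 2 Z$
$q{\left(p,m \right)} = 12 + 4 p$
$949 + q{\left(E{\left(-6,-7 \right)},-50 \right)} = 949 + \left(12 + 4 \left(-6 + 2 \left(-7\right)\right)\right) = 949 + \left(12 + 4 \left(-6 - 14\right)\right) = 949 + \left(12 + 4 \left(-20\right)\right) = 949 + \left(12 - 80\right) = 949 - 68 = 881$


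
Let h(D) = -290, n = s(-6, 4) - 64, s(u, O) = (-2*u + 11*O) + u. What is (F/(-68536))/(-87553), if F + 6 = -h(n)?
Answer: 71/1500133102 ≈ 4.7329e-8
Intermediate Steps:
s(u, O) = -u + 11*O
n = -14 (n = (-1*(-6) + 11*4) - 64 = (6 + 44) - 64 = 50 - 64 = -14)
F = 284 (F = -6 - 1*(-290) = -6 + 290 = 284)
(F/(-68536))/(-87553) = (284/(-68536))/(-87553) = (284*(-1/68536))*(-1/87553) = -71/17134*(-1/87553) = 71/1500133102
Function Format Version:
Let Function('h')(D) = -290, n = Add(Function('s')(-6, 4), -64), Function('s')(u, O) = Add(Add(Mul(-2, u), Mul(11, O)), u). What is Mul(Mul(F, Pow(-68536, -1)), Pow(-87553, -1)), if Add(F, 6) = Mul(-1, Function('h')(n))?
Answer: Rational(71, 1500133102) ≈ 4.7329e-8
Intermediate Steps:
Function('s')(u, O) = Add(Mul(-1, u), Mul(11, O))
n = -14 (n = Add(Add(Mul(-1, -6), Mul(11, 4)), -64) = Add(Add(6, 44), -64) = Add(50, -64) = -14)
F = 284 (F = Add(-6, Mul(-1, -290)) = Add(-6, 290) = 284)
Mul(Mul(F, Pow(-68536, -1)), Pow(-87553, -1)) = Mul(Mul(284, Pow(-68536, -1)), Pow(-87553, -1)) = Mul(Mul(284, Rational(-1, 68536)), Rational(-1, 87553)) = Mul(Rational(-71, 17134), Rational(-1, 87553)) = Rational(71, 1500133102)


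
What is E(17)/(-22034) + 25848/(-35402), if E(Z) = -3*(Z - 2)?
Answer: -283970871/390023834 ≈ -0.72809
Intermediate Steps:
E(Z) = 6 - 3*Z (E(Z) = -3*(-2 + Z) = 6 - 3*Z)
E(17)/(-22034) + 25848/(-35402) = (6 - 3*17)/(-22034) + 25848/(-35402) = (6 - 51)*(-1/22034) + 25848*(-1/35402) = -45*(-1/22034) - 12924/17701 = 45/22034 - 12924/17701 = -283970871/390023834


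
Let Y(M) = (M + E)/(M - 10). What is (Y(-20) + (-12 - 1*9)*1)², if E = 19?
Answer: 395641/900 ≈ 439.60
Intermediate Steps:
Y(M) = (19 + M)/(-10 + M) (Y(M) = (M + 19)/(M - 10) = (19 + M)/(-10 + M))
(Y(-20) + (-12 - 1*9)*1)² = ((19 - 20)/(-10 - 20) + (-12 - 1*9)*1)² = (-1/(-30) + (-12 - 9)*1)² = (-1/30*(-1) - 21*1)² = (1/30 - 21)² = (-629/30)² = 395641/900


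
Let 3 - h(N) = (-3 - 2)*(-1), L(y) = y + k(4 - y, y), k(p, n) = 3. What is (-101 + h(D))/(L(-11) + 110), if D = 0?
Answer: -103/102 ≈ -1.0098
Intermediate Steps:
L(y) = 3 + y (L(y) = y + 3 = 3 + y)
h(N) = -2 (h(N) = 3 - (-3 - 2)*(-1) = 3 - (-5)*(-1) = 3 - 1*5 = 3 - 5 = -2)
(-101 + h(D))/(L(-11) + 110) = (-101 - 2)/((3 - 11) + 110) = -103/(-8 + 110) = -103/102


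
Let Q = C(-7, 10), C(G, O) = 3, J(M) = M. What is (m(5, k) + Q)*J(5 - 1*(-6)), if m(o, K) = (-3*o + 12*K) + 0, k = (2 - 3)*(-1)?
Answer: 0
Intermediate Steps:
Q = 3
k = 1 (k = -1*(-1) = 1)
m(o, K) = -3*o + 12*K
(m(5, k) + Q)*J(5 - 1*(-6)) = ((-3*5 + 12*1) + 3)*(5 - 1*(-6)) = ((-15 + 12) + 3)*(5 + 6) = (-3 + 3)*11 = 0*11 = 0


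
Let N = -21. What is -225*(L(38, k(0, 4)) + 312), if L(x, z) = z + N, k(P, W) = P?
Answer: -65475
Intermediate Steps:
L(x, z) = -21 + z (L(x, z) = z - 21 = -21 + z)
-225*(L(38, k(0, 4)) + 312) = -225*((-21 + 0) + 312) = -225*(-21 + 312) = -225*291 = -65475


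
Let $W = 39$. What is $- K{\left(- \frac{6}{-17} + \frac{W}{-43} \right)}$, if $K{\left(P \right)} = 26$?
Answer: $-26$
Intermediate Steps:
$- K{\left(- \frac{6}{-17} + \frac{W}{-43} \right)} = \left(-1\right) 26 = -26$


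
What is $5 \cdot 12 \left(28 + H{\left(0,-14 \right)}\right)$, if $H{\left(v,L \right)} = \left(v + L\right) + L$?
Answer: $0$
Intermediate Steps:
$H{\left(v,L \right)} = v + 2 L$ ($H{\left(v,L \right)} = \left(L + v\right) + L = v + 2 L$)
$5 \cdot 12 \left(28 + H{\left(0,-14 \right)}\right) = 5 \cdot 12 \left(28 + \left(0 + 2 \left(-14\right)\right)\right) = 60 \left(28 + \left(0 - 28\right)\right) = 60 \left(28 - 28\right) = 60 \cdot 0 = 0$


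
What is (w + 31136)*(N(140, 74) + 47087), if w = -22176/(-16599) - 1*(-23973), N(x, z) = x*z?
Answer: 1592459506053/503 ≈ 3.1659e+9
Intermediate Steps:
w = 12059091/503 (w = -22176*(-1/16599) + 23973 = 672/503 + 23973 = 12059091/503 ≈ 23974.)
(w + 31136)*(N(140, 74) + 47087) = (12059091/503 + 31136)*(140*74 + 47087) = 27720499*(10360 + 47087)/503 = (27720499/503)*57447 = 1592459506053/503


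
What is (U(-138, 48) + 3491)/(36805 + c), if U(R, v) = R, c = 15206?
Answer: 3353/52011 ≈ 0.064467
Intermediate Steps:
(U(-138, 48) + 3491)/(36805 + c) = (-138 + 3491)/(36805 + 15206) = 3353/52011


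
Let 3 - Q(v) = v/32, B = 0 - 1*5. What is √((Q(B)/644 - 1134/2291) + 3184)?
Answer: √110878694365446042/5901616 ≈ 56.423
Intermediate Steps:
B = -5 (B = 0 - 5 = -5)
Q(v) = 3 - v/32
√((Q(B)/644 - 1134/2291) + 3184) = √(((3 - 1/32*(-5))/644 - 1134/2291) + 3184) = √(((3 + 5/32)*(1/644) - 1134*1/2291) + 3184) = √(((101/32)*(1/644) - 1134/2291) + 3184) = √((101/20608 - 1134/2291) + 3184) = √(-23138081/47212928 + 3184) = √(150302824671/47212928) = √110878694365446042/5901616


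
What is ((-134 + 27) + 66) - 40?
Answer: -81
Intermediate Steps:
((-134 + 27) + 66) - 40 = (-107 + 66) - 40 = -41 - 40 = -81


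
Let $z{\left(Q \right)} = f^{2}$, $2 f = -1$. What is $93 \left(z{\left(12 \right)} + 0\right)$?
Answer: $\frac{93}{4} \approx 23.25$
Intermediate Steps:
$f = - \frac{1}{2}$ ($f = \frac{1}{2} \left(-1\right) = - \frac{1}{2} \approx -0.5$)
$z{\left(Q \right)} = \frac{1}{4}$ ($z{\left(Q \right)} = \left(- \frac{1}{2}\right)^{2} = \frac{1}{4}$)
$93 \left(z{\left(12 \right)} + 0\right) = 93 \left(\frac{1}{4} + 0\right) = 93 \cdot \frac{1}{4} = \frac{93}{4}$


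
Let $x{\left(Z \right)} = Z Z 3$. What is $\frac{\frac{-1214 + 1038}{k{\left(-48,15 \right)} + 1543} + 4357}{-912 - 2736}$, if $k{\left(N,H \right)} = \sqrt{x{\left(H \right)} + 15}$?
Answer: $- \frac{10370081195}{8682820032} - \frac{11 \sqrt{690}}{542676252} \approx -1.1943$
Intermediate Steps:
$x{\left(Z \right)} = 3 Z^{2}$ ($x{\left(Z \right)} = Z^{2} \cdot 3 = 3 Z^{2}$)
$k{\left(N,H \right)} = \sqrt{15 + 3 H^{2}}$ ($k{\left(N,H \right)} = \sqrt{3 H^{2} + 15} = \sqrt{15 + 3 H^{2}}$)
$\frac{\frac{-1214 + 1038}{k{\left(-48,15 \right)} + 1543} + 4357}{-912 - 2736} = \frac{\frac{-1214 + 1038}{\sqrt{15 + 3 \cdot 15^{2}} + 1543} + 4357}{-912 - 2736} = \frac{- \frac{176}{\sqrt{15 + 3 \cdot 225} + 1543} + 4357}{-3648} = \left(- \frac{176}{\sqrt{15 + 675} + 1543} + 4357\right) \left(- \frac{1}{3648}\right) = \left(- \frac{176}{\sqrt{690} + 1543} + 4357\right) \left(- \frac{1}{3648}\right) = \left(- \frac{176}{1543 + \sqrt{690}} + 4357\right) \left(- \frac{1}{3648}\right) = \left(4357 - \frac{176}{1543 + \sqrt{690}}\right) \left(- \frac{1}{3648}\right) = - \frac{4357}{3648} + \frac{11}{228 \left(1543 + \sqrt{690}\right)}$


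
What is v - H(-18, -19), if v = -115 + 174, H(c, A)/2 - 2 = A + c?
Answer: 129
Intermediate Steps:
H(c, A) = 4 + 2*A + 2*c (H(c, A) = 4 + 2*(A + c) = 4 + (2*A + 2*c) = 4 + 2*A + 2*c)
v = 59
v - H(-18, -19) = 59 - (4 + 2*(-19) + 2*(-18)) = 59 - (4 - 38 - 36) = 59 - 1*(-70) = 59 + 70 = 129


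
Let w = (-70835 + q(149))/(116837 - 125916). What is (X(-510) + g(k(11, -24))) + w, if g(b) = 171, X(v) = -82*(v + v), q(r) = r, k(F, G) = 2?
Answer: 108712965/1297 ≈ 83819.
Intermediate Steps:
X(v) = -164*v
w = 10098/1297 (w = (-70835 + 149)/(116837 - 125916) = -70686/(-9079) = -70686*(-1/9079) = 10098/1297 ≈ 7.7857)
(X(-510) + g(k(11, -24))) + w = (-164*(-510) + 171) + 10098/1297 = (83640 + 171) + 10098/1297 = 83811 + 10098/1297 = 108712965/1297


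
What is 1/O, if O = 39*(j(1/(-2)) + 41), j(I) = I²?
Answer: 4/6435 ≈ 0.00062160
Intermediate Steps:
O = 6435/4 (O = 39*((1/(-2))² + 41) = 39*((1*(-½))² + 41) = 39*((-½)² + 41) = 39*(¼ + 41) = 39*(165/4) = 6435/4 ≈ 1608.8)
1/O = 1/(6435/4) = 4/6435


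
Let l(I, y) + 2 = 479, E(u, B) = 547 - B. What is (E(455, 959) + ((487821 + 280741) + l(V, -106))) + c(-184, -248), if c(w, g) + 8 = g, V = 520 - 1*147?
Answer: 768371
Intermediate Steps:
V = 373 (V = 520 - 147 = 373)
c(w, g) = -8 + g
l(I, y) = 477 (l(I, y) = -2 + 479 = 477)
(E(455, 959) + ((487821 + 280741) + l(V, -106))) + c(-184, -248) = ((547 - 1*959) + ((487821 + 280741) + 477)) + (-8 - 248) = ((547 - 959) + (768562 + 477)) - 256 = (-412 + 769039) - 256 = 768627 - 256 = 768371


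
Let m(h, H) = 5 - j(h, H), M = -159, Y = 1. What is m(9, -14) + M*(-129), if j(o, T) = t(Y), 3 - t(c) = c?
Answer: 20514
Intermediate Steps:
t(c) = 3 - c
j(o, T) = 2 (j(o, T) = 3 - 1*1 = 3 - 1 = 2)
m(h, H) = 3 (m(h, H) = 5 - 1*2 = 5 - 2 = 3)
m(9, -14) + M*(-129) = 3 - 159*(-129) = 3 + 20511 = 20514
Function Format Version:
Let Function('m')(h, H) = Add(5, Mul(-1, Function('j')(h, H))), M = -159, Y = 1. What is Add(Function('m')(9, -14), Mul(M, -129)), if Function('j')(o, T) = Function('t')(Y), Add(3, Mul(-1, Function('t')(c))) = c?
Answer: 20514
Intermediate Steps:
Function('t')(c) = Add(3, Mul(-1, c))
Function('j')(o, T) = 2 (Function('j')(o, T) = Add(3, Mul(-1, 1)) = Add(3, -1) = 2)
Function('m')(h, H) = 3 (Function('m')(h, H) = Add(5, Mul(-1, 2)) = Add(5, -2) = 3)
Add(Function('m')(9, -14), Mul(M, -129)) = Add(3, Mul(-159, -129)) = Add(3, 20511) = 20514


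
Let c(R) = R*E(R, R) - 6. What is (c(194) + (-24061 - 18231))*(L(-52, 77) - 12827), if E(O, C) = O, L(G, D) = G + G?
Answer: 60284322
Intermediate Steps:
L(G, D) = 2*G
c(R) = -6 + R**2 (c(R) = R*R - 6 = R**2 - 6 = -6 + R**2)
(c(194) + (-24061 - 18231))*(L(-52, 77) - 12827) = ((-6 + 194**2) + (-24061 - 18231))*(2*(-52) - 12827) = ((-6 + 37636) - 42292)*(-104 - 12827) = (37630 - 42292)*(-12931) = -4662*(-12931) = 60284322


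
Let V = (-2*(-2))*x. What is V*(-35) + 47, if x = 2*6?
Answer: -1633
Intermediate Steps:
x = 12
V = 48 (V = -2*(-2)*12 = 4*12 = 48)
V*(-35) + 47 = 48*(-35) + 47 = -1680 + 47 = -1633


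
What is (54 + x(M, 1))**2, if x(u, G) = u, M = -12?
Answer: 1764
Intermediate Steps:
(54 + x(M, 1))**2 = (54 - 12)**2 = 42**2 = 1764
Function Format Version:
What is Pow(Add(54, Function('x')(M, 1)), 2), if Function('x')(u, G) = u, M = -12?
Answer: 1764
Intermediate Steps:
Pow(Add(54, Function('x')(M, 1)), 2) = Pow(Add(54, -12), 2) = Pow(42, 2) = 1764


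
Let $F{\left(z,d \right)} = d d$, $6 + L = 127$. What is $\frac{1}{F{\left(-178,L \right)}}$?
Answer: $\frac{1}{14641} \approx 6.8301 \cdot 10^{-5}$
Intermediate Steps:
$L = 121$ ($L = -6 + 127 = 121$)
$F{\left(z,d \right)} = d^{2}$
$\frac{1}{F{\left(-178,L \right)}} = \frac{1}{121^{2}} = \frac{1}{14641}$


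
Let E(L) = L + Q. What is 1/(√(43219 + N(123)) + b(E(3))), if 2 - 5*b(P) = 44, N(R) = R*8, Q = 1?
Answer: 210/1103311 + 25*√44203/1103311 ≈ 0.0049543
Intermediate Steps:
N(R) = 8*R
E(L) = 1 + L (E(L) = L + 1 = 1 + L)
b(P) = -42/5 (b(P) = ⅖ - ⅕*44 = ⅖ - 44/5 = -42/5)
1/(√(43219 + N(123)) + b(E(3))) = 1/(√(43219 + 8*123) - 42/5) = 1/(√(43219 + 984) - 42/5) = 1/(√44203 - 42/5) = 1/(-42/5 + √44203)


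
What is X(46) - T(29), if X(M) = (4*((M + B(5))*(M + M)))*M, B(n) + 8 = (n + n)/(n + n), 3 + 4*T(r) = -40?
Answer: 2640811/4 ≈ 6.6020e+5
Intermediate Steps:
T(r) = -43/4 (T(r) = -¾ + (¼)*(-40) = -¾ - 10 = -43/4)
B(n) = -7 (B(n) = -8 + (n + n)/(n + n) = -8 + (2*n)/((2*n)) = -8 + (2*n)*(1/(2*n)) = -8 + 1 = -7)
X(M) = 8*M²*(-7 + M) (X(M) = (4*((M - 7)*(M + M)))*M = (4*((-7 + M)*(2*M)))*M = (4*(2*M*(-7 + M)))*M = (8*M*(-7 + M))*M = 8*M²*(-7 + M))
X(46) - T(29) = 8*46²*(-7 + 46) - 1*(-43/4) = 8*2116*39 + 43/4 = 660192 + 43/4 = 2640811/4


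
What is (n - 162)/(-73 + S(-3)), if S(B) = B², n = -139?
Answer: 301/64 ≈ 4.7031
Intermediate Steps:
(n - 162)/(-73 + S(-3)) = (-139 - 162)/(-73 + (-3)²) = -301/(-73 + 9) = -301/(-64) = -301*(-1/64) = 301/64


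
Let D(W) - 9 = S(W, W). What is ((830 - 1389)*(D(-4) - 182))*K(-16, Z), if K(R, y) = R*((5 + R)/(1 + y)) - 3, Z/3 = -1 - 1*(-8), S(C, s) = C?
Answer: 494715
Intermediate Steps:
D(W) = 9 + W
Z = 21 (Z = 3*(-1 - 1*(-8)) = 3*(-1 + 8) = 3*7 = 21)
K(R, y) = -3 + R*(5 + R)/(1 + y) (K(R, y) = R*((5 + R)/(1 + y)) - 3 = R*(5 + R)/(1 + y) - 3 = -3 + R*(5 + R)/(1 + y))
((830 - 1389)*(D(-4) - 182))*K(-16, Z) = ((830 - 1389)*((9 - 4) - 182))*((-3 + (-16)² - 3*21 + 5*(-16))/(1 + 21)) = (-559*(5 - 182))*((-3 + 256 - 63 - 80)/22) = (-559*(-177))*((1/22)*110) = 98943*5 = 494715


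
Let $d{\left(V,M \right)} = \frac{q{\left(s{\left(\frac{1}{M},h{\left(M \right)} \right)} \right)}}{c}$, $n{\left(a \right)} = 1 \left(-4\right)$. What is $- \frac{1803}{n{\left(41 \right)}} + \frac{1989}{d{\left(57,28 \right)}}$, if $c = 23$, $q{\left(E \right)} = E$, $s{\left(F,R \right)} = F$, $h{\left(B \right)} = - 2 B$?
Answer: $\frac{5125467}{4} \approx 1.2814 \cdot 10^{6}$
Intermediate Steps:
$n{\left(a \right)} = -4$
$d{\left(V,M \right)} = \frac{1}{23 M}$ ($d{\left(V,M \right)} = \frac{1}{M 23} = \frac{1}{M} \frac{1}{23} = \frac{1}{23 M}$)
$- \frac{1803}{n{\left(41 \right)}} + \frac{1989}{d{\left(57,28 \right)}} = - \frac{1803}{-4} + \frac{1989}{\frac{1}{23} \cdot \frac{1}{28}} = \left(-1803\right) \left(- \frac{1}{4}\right) + \frac{1989}{\frac{1}{23} \cdot \frac{1}{28}} = \frac{1803}{4} + 1989 \frac{1}{\frac{1}{644}} = \frac{1803}{4} + 1989 \cdot 644 = \frac{1803}{4} + 1280916 = \frac{5125467}{4}$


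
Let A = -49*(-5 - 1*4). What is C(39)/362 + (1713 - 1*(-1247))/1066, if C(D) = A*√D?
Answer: 1480/533 + 441*√39/362 ≈ 10.385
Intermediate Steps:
A = 441 (A = -49*(-5 - 4) = -49*(-9) = 441)
C(D) = 441*√D
C(39)/362 + (1713 - 1*(-1247))/1066 = (441*√39)/362 + (1713 - 1*(-1247))/1066 = (441*√39)*(1/362) + (1713 + 1247)*(1/1066) = 441*√39/362 + 2960*(1/1066) = 441*√39/362 + 1480/533 = 1480/533 + 441*√39/362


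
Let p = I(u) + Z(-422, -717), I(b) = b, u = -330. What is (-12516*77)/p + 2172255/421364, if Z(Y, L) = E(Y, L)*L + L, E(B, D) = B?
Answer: 82970520979/42350874276 ≈ 1.9591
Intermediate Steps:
Z(Y, L) = L + L*Y (Z(Y, L) = Y*L + L = L*Y + L = L + L*Y)
p = 301527 (p = -330 - 717*(1 - 422) = -330 - 717*(-421) = -330 + 301857 = 301527)
(-12516*77)/p + 2172255/421364 = -12516*77/301527 + 2172255/421364 = -963732*1/301527 + 2172255*(1/421364) = -321244/100509 + 2172255/421364 = 82970520979/42350874276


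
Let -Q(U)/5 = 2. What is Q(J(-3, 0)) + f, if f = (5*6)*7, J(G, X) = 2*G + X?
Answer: 200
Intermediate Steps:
J(G, X) = X + 2*G
Q(U) = -10 (Q(U) = -5*2 = -10)
f = 210 (f = 30*7 = 210)
Q(J(-3, 0)) + f = -10 + 210 = 200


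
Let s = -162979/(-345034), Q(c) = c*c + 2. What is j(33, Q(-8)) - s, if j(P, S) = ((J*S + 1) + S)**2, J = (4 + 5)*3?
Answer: 1179602421255/345034 ≈ 3.4188e+6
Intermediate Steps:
J = 27 (J = 9*3 = 27)
Q(c) = 2 + c**2 (Q(c) = c**2 + 2 = 2 + c**2)
j(P, S) = (1 + 28*S)**2 (j(P, S) = ((27*S + 1) + S)**2 = ((1 + 27*S) + S)**2 = (1 + 28*S)**2)
s = 162979/345034 (s = -162979*(-1/345034) = 162979/345034 ≈ 0.47236)
j(33, Q(-8)) - s = (1 + 28*(2 + (-8)**2))**2 - 1*162979/345034 = (1 + 28*(2 + 64))**2 - 162979/345034 = (1 + 28*66)**2 - 162979/345034 = (1 + 1848)**2 - 162979/345034 = 1849**2 - 162979/345034 = 3418801 - 162979/345034 = 1179602421255/345034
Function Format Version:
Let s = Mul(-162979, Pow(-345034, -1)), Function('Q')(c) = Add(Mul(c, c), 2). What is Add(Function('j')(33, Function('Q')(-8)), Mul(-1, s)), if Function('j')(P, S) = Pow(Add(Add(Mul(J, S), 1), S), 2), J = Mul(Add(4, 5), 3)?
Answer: Rational(1179602421255, 345034) ≈ 3.4188e+6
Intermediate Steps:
J = 27 (J = Mul(9, 3) = 27)
Function('Q')(c) = Add(2, Pow(c, 2)) (Function('Q')(c) = Add(Pow(c, 2), 2) = Add(2, Pow(c, 2)))
Function('j')(P, S) = Pow(Add(1, Mul(28, S)), 2) (Function('j')(P, S) = Pow(Add(Add(Mul(27, S), 1), S), 2) = Pow(Add(Add(1, Mul(27, S)), S), 2) = Pow(Add(1, Mul(28, S)), 2))
s = Rational(162979, 345034) (s = Mul(-162979, Rational(-1, 345034)) = Rational(162979, 345034) ≈ 0.47236)
Add(Function('j')(33, Function('Q')(-8)), Mul(-1, s)) = Add(Pow(Add(1, Mul(28, Add(2, Pow(-8, 2)))), 2), Mul(-1, Rational(162979, 345034))) = Add(Pow(Add(1, Mul(28, Add(2, 64))), 2), Rational(-162979, 345034)) = Add(Pow(Add(1, Mul(28, 66)), 2), Rational(-162979, 345034)) = Add(Pow(Add(1, 1848), 2), Rational(-162979, 345034)) = Add(Pow(1849, 2), Rational(-162979, 345034)) = Add(3418801, Rational(-162979, 345034)) = Rational(1179602421255, 345034)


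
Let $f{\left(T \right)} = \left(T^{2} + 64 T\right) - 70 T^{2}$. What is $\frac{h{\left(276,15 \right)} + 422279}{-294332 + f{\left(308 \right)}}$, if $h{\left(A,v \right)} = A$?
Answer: $- \frac{422555}{6820236} \approx -0.061956$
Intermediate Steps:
$f{\left(T \right)} = - 69 T^{2} + 64 T$
$\frac{h{\left(276,15 \right)} + 422279}{-294332 + f{\left(308 \right)}} = \frac{276 + 422279}{-294332 + 308 \left(64 - 21252\right)} = \frac{422555}{-294332 + 308 \left(64 - 21252\right)} = \frac{422555}{-294332 + 308 \left(-21188\right)} = \frac{422555}{-294332 - 6525904} = \frac{422555}{-6820236} = 422555 \left(- \frac{1}{6820236}\right) = - \frac{422555}{6820236}$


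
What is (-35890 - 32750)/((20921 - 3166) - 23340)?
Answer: 13728/1117 ≈ 12.290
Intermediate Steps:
(-35890 - 32750)/((20921 - 3166) - 23340) = -68640/(17755 - 23340) = -68640/(-5585) = -68640*(-1/5585) = 13728/1117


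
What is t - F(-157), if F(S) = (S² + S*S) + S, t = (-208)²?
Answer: -5877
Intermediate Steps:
t = 43264
F(S) = S + 2*S² (F(S) = (S² + S²) + S = 2*S² + S = S + 2*S²)
t - F(-157) = 43264 - (-157)*(1 + 2*(-157)) = 43264 - (-157)*(1 - 314) = 43264 - (-157)*(-313) = 43264 - 1*49141 = 43264 - 49141 = -5877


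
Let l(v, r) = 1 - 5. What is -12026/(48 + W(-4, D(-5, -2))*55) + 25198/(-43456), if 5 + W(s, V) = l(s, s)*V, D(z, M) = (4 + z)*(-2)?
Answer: 252897395/14492576 ≈ 17.450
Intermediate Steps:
l(v, r) = -4
D(z, M) = -8 - 2*z
W(s, V) = -5 - 4*V
-12026/(48 + W(-4, D(-5, -2))*55) + 25198/(-43456) = -12026/(48 + (-5 - 4*(-8 - 2*(-5)))*55) + 25198/(-43456) = -12026/(48 + (-5 - 4*(-8 + 10))*55) + 25198*(-1/43456) = -12026/(48 + (-5 - 4*2)*55) - 12599/21728 = -12026/(48 + (-5 - 8)*55) - 12599/21728 = -12026/(48 - 13*55) - 12599/21728 = -12026/(48 - 715) - 12599/21728 = -12026/(-667) - 12599/21728 = -12026*(-1/667) - 12599/21728 = 12026/667 - 12599/21728 = 252897395/14492576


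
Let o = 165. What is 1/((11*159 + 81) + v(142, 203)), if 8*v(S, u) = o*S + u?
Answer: 8/38273 ≈ 0.00020902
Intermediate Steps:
v(S, u) = u/8 + 165*S/8 (v(S, u) = (165*S + u)/8 = (u + 165*S)/8 = u/8 + 165*S/8)
1/((11*159 + 81) + v(142, 203)) = 1/((11*159 + 81) + ((1/8)*203 + (165/8)*142)) = 1/((1749 + 81) + (203/8 + 11715/4)) = 1/(1830 + 23633/8) = 1/(38273/8) = 8/38273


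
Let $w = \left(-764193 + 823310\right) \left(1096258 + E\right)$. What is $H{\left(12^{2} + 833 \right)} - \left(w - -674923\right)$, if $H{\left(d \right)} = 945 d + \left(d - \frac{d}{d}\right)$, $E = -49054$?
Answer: $-61907309550$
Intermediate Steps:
$w = 61907558868$ ($w = \left(-764193 + 823310\right) \left(1096258 - 49054\right) = 59117 \cdot 1047204 = 61907558868$)
$H{\left(d \right)} = -1 + 946 d$ ($H{\left(d \right)} = 945 d + \left(d - 1\right) = 945 d + \left(-1 + d\right) = -1 + 946 d$)
$H{\left(12^{2} + 833 \right)} - \left(w - -674923\right) = \left(-1 + 946 \left(12^{2} + 833\right)\right) - \left(61907558868 - -674923\right) = \left(-1 + 946 \left(144 + 833\right)\right) - \left(61907558868 + 674923\right) = \left(-1 + 946 \cdot 977\right) - 61908233791 = \left(-1 + 924242\right) - 61908233791 = 924241 - 61908233791 = -61907309550$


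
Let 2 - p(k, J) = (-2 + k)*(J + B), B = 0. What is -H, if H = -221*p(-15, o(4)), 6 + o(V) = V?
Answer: -7072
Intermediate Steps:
o(V) = -6 + V
p(k, J) = 2 - J*(-2 + k) (p(k, J) = 2 - (-2 + k)*(J + 0) = 2 - (-2 + k)*J = 2 - J*(-2 + k))
H = 7072 (H = -221*(2 + 2*(-6 + 4) - 1*(-6 + 4)*(-15)) = -221*(2 + 2*(-2) - 1*(-2)*(-15)) = -221*(2 - 4 - 30) = -221*(-32) = 7072)
-H = -1*7072 = -7072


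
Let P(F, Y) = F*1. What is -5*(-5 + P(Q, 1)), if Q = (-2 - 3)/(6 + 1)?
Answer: 200/7 ≈ 28.571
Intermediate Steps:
Q = -5/7 ≈ -0.71429
P(F, Y) = F
-5*(-5 + P(Q, 1)) = -5*(-5 - 5/7) = -5*(-40/7) = 200/7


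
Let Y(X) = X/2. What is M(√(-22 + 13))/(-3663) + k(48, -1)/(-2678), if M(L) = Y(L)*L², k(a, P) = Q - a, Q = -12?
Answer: 30/1339 + 3*I/814 ≈ 0.022405 + 0.0036855*I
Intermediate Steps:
Y(X) = X/2 (Y(X) = X*(½) = X/2)
k(a, P) = -12 - a
M(L) = L³/2 (M(L) = (L/2)*L² = L³/2)
M(√(-22 + 13))/(-3663) + k(48, -1)/(-2678) = ((√(-22 + 13))³/2)/(-3663) + (-12 - 1*48)/(-2678) = ((√(-9))³/2)*(-1/3663) + (-12 - 48)*(-1/2678) = ((3*I)³/2)*(-1/3663) - 60*(-1/2678) = ((-27*I)/2)*(-1/3663) + 30/1339 = -27*I/2*(-1/3663) + 30/1339 = 3*I/814 + 30/1339 = 30/1339 + 3*I/814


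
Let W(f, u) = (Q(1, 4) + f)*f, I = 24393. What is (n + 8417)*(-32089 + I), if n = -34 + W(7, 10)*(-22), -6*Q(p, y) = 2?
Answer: -169843024/3 ≈ -5.6614e+7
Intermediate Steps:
Q(p, y) = -⅓ (Q(p, y) = -⅙*2 = -⅓)
W(f, u) = f*(-⅓ + f) (W(f, u) = (-⅓ + f)*f = f*(-⅓ + f))
n = -3182/3 (n = -34 + (7*(-⅓ + 7))*(-22) = -34 + (7*(20/3))*(-22) = -34 + (140/3)*(-22) = -34 - 3080/3 = -3182/3 ≈ -1060.7)
(n + 8417)*(-32089 + I) = (-3182/3 + 8417)*(-32089 + 24393) = (22069/3)*(-7696) = -169843024/3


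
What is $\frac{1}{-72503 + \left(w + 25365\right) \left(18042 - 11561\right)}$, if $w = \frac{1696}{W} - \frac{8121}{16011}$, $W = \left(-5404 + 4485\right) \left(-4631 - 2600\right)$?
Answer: $\frac{35465907393}{5827572643156890515} \approx 6.0859 \cdot 10^{-9}$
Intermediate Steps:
$W = 6645289$ ($W = \left(-919\right) \left(-7231\right) = 6645289$)
$w = - \frac{17979745771}{35465907393}$ ($w = \frac{1696}{6645289} - \frac{8121}{16011} = 1696 \cdot \frac{1}{6645289} - \frac{2707}{5337} = \frac{1696}{6645289} - \frac{2707}{5337} = - \frac{17979745771}{35465907393} \approx -0.50696$)
$\frac{1}{-72503 + \left(w + 25365\right) \left(18042 - 11561\right)} = \frac{1}{-72503 + \left(- \frac{17979745771}{35465907393} + 25365\right) \left(18042 - 11561\right)} = \frac{1}{-72503 + \frac{899574761277674}{35465907393} \cdot 6481} = \frac{1}{-72503 + \frac{5830144027840605194}{35465907393}} = \frac{1}{\frac{5827572643156890515}{35465907393}} = \frac{35465907393}{5827572643156890515}$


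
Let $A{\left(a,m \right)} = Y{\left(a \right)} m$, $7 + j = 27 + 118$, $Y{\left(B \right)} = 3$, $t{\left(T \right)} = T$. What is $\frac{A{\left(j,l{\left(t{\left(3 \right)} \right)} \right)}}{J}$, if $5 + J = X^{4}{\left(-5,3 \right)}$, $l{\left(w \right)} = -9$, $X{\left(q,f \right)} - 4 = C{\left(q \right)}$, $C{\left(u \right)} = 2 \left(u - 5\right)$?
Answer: $- \frac{27}{65531} \approx -0.00041202$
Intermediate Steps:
$C{\left(u \right)} = -10 + 2 u$ ($C{\left(u \right)} = 2 \left(-5 + u\right) = -10 + 2 u$)
$X{\left(q,f \right)} = -6 + 2 q$ ($X{\left(q,f \right)} = 4 + \left(-10 + 2 q\right) = -6 + 2 q$)
$j = 138$ ($j = -7 + \left(27 + 118\right) = -7 + 145 = 138$)
$A{\left(a,m \right)} = 3 m$
$J = 65531$ ($J = -5 + \left(-6 + 2 \left(-5\right)\right)^{4} = -5 + \left(-6 - 10\right)^{4} = -5 + \left(-16\right)^{4} = -5 + 65536 = 65531$)
$\frac{A{\left(j,l{\left(t{\left(3 \right)} \right)} \right)}}{J} = \frac{3 \left(-9\right)}{65531} = \left(-27\right) \frac{1}{65531} = - \frac{27}{65531}$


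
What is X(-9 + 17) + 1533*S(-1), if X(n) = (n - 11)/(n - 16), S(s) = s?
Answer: -12261/8 ≈ -1532.6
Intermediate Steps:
X(n) = (-11 + n)/(-16 + n)
X(-9 + 17) + 1533*S(-1) = (-11 + (-9 + 17))/(-16 + (-9 + 17)) + 1533*(-1) = (-11 + 8)/(-16 + 8) - 1533 = -3/(-8) - 1533 = -⅛*(-3) - 1533 = 3/8 - 1533 = -12261/8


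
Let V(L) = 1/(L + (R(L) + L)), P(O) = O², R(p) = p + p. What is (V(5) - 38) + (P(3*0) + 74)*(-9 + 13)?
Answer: 5161/20 ≈ 258.05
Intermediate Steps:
R(p) = 2*p
V(L) = 1/(4*L) (V(L) = 1/(L + (2*L + L)) = 1/(L + 3*L) = 1/(4*L))
(V(5) - 38) + (P(3*0) + 74)*(-9 + 13) = ((¼)/5 - 38) + ((3*0)² + 74)*(-9 + 13) = ((¼)*(⅕) - 38) + (0² + 74)*4 = (1/20 - 38) + (0 + 74)*4 = -759/20 + 74*4 = -759/20 + 296 = 5161/20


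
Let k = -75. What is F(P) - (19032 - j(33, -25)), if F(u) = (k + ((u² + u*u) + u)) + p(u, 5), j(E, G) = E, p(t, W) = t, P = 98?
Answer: 330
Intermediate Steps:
F(u) = -75 + 2*u + 2*u² (F(u) = (-75 + ((u² + u*u) + u)) + u = (-75 + ((u² + u²) + u)) + u = (-75 + (2*u² + u)) + u = (-75 + (u + 2*u²)) + u = (-75 + u + 2*u²) + u = -75 + 2*u + 2*u²)
F(P) - (19032 - j(33, -25)) = (-75 + 2*98 + 2*98²) - (19032 - 1*33) = (-75 + 196 + 2*9604) - (19032 - 33) = (-75 + 196 + 19208) - 1*18999 = 19329 - 18999 = 330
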